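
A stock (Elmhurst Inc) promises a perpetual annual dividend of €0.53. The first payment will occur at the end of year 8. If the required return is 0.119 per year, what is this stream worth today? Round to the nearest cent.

Value at end of year 7: C / r = €0.53 / 0.119 = €4.4538
Discount to today: PV = €4.4538 / (1 + 0.119)^7 = €4.4538 / 2.196902 = €2.03

€2.03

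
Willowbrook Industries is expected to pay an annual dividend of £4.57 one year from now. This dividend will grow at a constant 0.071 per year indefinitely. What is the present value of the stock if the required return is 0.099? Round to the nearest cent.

Growing perpetuity: P = D₁ / (r − g) = £4.5700 / (0.099 − 0.071) = £163.21

£163.21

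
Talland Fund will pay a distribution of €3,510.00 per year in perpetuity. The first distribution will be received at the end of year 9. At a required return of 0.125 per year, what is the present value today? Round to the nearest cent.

Value at end of year 8: C / r = €3,510.00 / 0.125 = €28,080.0000
Discount to today: PV = €28,080.0000 / (1 + 0.125)^8 = €28,080.0000 / 2.565785 = €10,944.02

€10944.02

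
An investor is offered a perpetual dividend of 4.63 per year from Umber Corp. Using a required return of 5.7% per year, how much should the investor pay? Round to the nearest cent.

Level perpetuity: PV = C / r = 4.63 / 0.057 = 81.23

81.23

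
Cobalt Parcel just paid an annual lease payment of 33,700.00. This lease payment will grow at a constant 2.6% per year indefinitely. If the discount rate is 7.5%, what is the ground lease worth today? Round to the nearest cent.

705636.73

D₁ = D₀ × (1 + g) = 33,700.00 × 1.026 = 34,576.2000
Growing perpetuity: P = D₁ / (r − g) = 34,576.2000 / (0.075 − 0.026) = 705,636.73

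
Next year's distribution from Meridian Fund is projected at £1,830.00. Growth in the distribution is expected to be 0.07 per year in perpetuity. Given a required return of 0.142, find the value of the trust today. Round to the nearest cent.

Growing perpetuity: P = D₁ / (r − g) = £1,830.0000 / (0.142 − 0.07) = £25,416.67

£25416.67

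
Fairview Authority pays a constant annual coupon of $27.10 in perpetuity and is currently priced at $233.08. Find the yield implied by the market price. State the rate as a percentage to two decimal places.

P = C/r ⇒ r = C/P = $27.10/$233.08 = 0.116269

11.63%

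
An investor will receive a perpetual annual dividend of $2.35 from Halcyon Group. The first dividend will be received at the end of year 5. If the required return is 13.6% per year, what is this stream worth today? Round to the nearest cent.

$10.38

Value at end of year 4: C / r = $2.35 / 0.136 = $17.2794
Discount to today: PV = $17.2794 / (1 + 0.136)^4 = $17.2794 / 1.665380 = $10.38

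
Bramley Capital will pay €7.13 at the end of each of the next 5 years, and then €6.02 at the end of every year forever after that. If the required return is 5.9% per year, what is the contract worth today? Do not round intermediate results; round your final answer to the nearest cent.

PV of 5-year annuity: €7.13 × [1 − (1+0.059)^−5] / 0.059 = 30.11604
Perpetuity value at year 5: €6.02 / 0.059 = 102.03390
PV of perpetuity: 102.03390 / (1+0.059)^5 = 76.60633
Total PV = 30.11604 + 76.60633 = 106.72237

€106.72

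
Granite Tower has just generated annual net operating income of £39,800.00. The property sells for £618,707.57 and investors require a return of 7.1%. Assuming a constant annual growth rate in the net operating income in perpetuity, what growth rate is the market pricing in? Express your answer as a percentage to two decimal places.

P = D₀(1+g)/(r−g) ⇒ P(r−g) = D₀(1+g) ⇒ g(P+D₀) = P·r − D₀
g = (P·r − D₀)/(P + D₀) = (£618,707.57×0.071 − £39,800.00) / (£618,707.57 + £39,800.00) = 0.006269

0.63%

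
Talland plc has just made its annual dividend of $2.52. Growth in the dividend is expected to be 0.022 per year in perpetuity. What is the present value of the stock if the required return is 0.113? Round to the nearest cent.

D₁ = D₀ × (1 + g) = $2.52 × 1.022 = $2.5754
Growing perpetuity: P = D₁ / (r − g) = $2.5754 / (0.113 − 0.022) = $28.30

$28.30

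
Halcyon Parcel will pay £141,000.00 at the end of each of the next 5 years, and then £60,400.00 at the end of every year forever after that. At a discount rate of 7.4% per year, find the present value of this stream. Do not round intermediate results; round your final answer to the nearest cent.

£1143182.64

PV of 5-year annuity: £141,000.00 × [1 − (1+0.074)^−5] / 0.074 = 571988.41040
Perpetuity value at year 5: £60,400.00 / 0.074 = 816216.21622
PV of perpetuity: 816216.21622 / (1+0.074)^5 = 571194.23049
Total PV = 571988.41040 + 571194.23049 = 1143182.64088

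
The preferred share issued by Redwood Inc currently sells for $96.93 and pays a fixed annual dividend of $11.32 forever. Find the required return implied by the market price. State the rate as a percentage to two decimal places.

P = C/r ⇒ r = C/P = $11.32/$96.93 = 0.116785

11.68%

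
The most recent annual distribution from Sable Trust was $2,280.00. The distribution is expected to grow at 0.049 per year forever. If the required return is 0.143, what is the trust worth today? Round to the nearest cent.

$25443.83

D₁ = D₀ × (1 + g) = $2,280.00 × 1.049 = $2,391.7200
Growing perpetuity: P = D₁ / (r − g) = $2,391.7200 / (0.143 − 0.049) = $25,443.83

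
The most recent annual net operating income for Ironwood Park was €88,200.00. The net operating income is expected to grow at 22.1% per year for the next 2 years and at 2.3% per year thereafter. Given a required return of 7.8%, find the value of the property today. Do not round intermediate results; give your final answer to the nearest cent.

€2317680.00

D_1 = 107692.20000
D_2 = 131492.17620
Terminal value at year 2: TV = D_2×(1+g_2)/(r−g_2) = 134516.49625/0.055 = 2445754.47732
P_0 = D_1/(1+r)^1 + D_2/(1+r)^2 + TV/(1+r)^2
    = 99900.00000 + 113152.04082 + 2104627.95918 = 2317680.00000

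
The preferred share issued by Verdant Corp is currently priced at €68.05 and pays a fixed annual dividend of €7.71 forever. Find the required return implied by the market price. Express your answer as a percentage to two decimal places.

P = C/r ⇒ r = C/P = €7.71/€68.05 = 0.113299

11.33%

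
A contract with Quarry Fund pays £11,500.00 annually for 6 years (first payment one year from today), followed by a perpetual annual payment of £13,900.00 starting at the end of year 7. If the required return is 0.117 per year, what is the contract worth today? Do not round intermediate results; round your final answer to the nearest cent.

£108851.63

PV of 6-year annuity: £11,500.00 × [1 − (1+0.117)^−6] / 0.117 = 47685.65530
Perpetuity value at year 6: £13,900.00 / 0.117 = 118803.41880
PV of perpetuity: 118803.41880 / (1+0.117)^6 = 61165.97457
Total PV = 47685.65530 + 61165.97457 = 108851.62987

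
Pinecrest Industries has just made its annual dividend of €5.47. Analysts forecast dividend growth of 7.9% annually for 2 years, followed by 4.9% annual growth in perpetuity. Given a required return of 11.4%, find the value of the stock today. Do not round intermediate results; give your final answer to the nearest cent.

D_1 = 5.90213
D_2 = 6.36840
Terminal value at year 2: TV = D_2×(1+g_2)/(r−g_2) = 6.68045/0.065 = 102.77615
P_0 = D_1/(1+r)^1 + D_2/(1+r)^2 + TV/(1+r)^2
    = 5.29814 + 5.13168 + 82.81747 = 93.24730

€93.25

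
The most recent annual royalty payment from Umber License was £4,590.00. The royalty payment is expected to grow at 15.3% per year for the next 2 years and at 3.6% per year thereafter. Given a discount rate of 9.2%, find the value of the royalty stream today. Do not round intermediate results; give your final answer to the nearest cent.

£104630.34

D_1 = 5292.27000
D_2 = 6101.98731
Terminal value at year 2: TV = D_2×(1+g_2)/(r−g_2) = 6321.65885/0.056 = 112886.76523
P_0 = D_1/(1+r)^1 + D_2/(1+r)^2 + TV/(1+r)^2
    = 4846.40110 + 5117.12497 + 94666.81194 = 104630.33801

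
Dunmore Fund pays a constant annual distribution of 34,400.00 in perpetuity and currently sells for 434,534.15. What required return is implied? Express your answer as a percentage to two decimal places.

7.92%

P = C/r ⇒ r = C/P = 34,400.00/434,534.15 = 0.079165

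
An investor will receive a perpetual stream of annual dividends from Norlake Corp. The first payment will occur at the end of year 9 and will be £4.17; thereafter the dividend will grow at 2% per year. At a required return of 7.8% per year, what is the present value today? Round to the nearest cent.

£39.42

Value at end of year 8: C₁ / (r − g) = £4.17 / (0.078 − 0.02) = £71.8966
Discount to today: PV = £71.8966 / (1 + 0.078)^8 = £71.8966 / 1.823686 = £39.42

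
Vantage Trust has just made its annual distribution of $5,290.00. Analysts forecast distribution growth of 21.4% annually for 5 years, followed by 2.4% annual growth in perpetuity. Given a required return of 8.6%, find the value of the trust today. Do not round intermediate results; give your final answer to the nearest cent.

D_1 = 6422.06000
D_2 = 7796.38084
D_3 = 9464.80634
D_4 = 11490.27490
D_5 = 13949.19372
Terminal value at year 5: TV = D_5×(1+g_2)/(r−g_2) = 14283.97437/0.062 = 230386.68345
P_0 = D_1/(1+r)^1 + D_2/(1+r)^2 + D_3/(1+r)^3 + D_4/(1+r)^4 + D_5/(1+r)^5 + TV/(1+r)^5
    = 5913.49908 + 6610.48608 + 7389.62256 + 8260.59096 + 9234.21495 + 152513.48556 = 189921.89919

$189921.90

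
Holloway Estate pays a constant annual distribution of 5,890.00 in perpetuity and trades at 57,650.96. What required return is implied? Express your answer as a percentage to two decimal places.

10.22%

P = C/r ⇒ r = C/P = 5,890.00/57,650.96 = 0.102167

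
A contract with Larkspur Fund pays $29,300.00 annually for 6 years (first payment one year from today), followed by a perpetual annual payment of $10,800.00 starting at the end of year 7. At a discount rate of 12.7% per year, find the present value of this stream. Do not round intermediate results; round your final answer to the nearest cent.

PV of 6-year annuity: $29,300.00 × [1 − (1+0.127)^−6] / 0.127 = 118113.32493
Perpetuity value at year 6: $10,800.00 / 0.127 = 85039.37008
PV of perpetuity: 85039.37008 / (1+0.127)^6 = 41502.71789
Total PV = 118113.32493 + 41502.71789 = 159616.04282

$159616.04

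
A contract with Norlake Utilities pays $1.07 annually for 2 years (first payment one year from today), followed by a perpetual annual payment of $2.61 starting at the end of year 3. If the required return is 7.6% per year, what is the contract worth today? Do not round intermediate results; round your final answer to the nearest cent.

$31.58

PV of 2-year annuity: $1.07 × [1 − (1+0.076)^−2] / 0.076 = 1.91861
Perpetuity value at year 2: $2.61 / 0.076 = 34.34211
PV of perpetuity: 34.34211 / (1+0.076)^2 = 29.66213
Total PV = 1.91861 + 29.66213 = 31.58074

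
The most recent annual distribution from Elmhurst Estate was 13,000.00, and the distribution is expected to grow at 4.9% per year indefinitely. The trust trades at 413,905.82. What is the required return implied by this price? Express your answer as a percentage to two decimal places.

D₁ = 13,000.00 × 1.049 = 13,637.0000
P = D₁/(r − g) ⇒ r = D₁/P + g = 13,637.0000/413,905.82 + 0.049 = 0.032947 + 0.049 = 0.081947

8.19%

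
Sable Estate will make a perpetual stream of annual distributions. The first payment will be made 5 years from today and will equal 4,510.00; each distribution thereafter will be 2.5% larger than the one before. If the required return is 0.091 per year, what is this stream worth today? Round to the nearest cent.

Value at end of year 4: C₁ / (r − g) = 4,510.00 / (0.091 − 0.025) = 68,333.3333
Discount to today: PV = 68,333.3333 / (1 + 0.091)^4 = 68,333.3333 / 1.416769 = 48,231.81

48231.81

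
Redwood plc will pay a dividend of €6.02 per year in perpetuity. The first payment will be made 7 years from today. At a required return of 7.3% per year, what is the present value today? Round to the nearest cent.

€54.04

Value at end of year 6: C / r = €6.02 / 0.073 = €82.4658
Discount to today: PV = €82.4658 / (1 + 0.073)^6 = €82.4658 / 1.526154 = €54.04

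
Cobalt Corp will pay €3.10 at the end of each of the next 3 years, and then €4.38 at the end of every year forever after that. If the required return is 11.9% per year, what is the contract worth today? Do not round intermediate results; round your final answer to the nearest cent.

PV of 3-year annuity: €3.10 × [1 − (1+0.119)^−3] / 0.119 = 7.45849
Perpetuity value at year 3: €4.38 / 0.119 = 36.80672
PV of perpetuity: 36.80672 / (1+0.119)^3 = 26.26860
Total PV = 7.45849 + 26.26860 = 33.72709

€33.73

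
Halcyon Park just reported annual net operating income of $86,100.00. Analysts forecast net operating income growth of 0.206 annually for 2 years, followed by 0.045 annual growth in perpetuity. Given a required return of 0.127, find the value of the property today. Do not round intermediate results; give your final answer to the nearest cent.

$1447200.00

D_1 = 103836.60000
D_2 = 125226.93960
Terminal value at year 2: TV = D_2×(1+g_2)/(r−g_2) = 130862.15188/0.082 = 1595879.90100
P_0 = D_1/(1+r)^1 + D_2/(1+r)^2 + TV/(1+r)^2
    = 92135.40373 + 98593.87480 + 1256470.72148 = 1447200.00000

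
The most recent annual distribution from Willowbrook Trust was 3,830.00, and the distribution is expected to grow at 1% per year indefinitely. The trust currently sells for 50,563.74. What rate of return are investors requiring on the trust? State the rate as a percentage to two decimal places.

D₁ = 3,830.00 × 1.01 = 3,868.3000
P = D₁/(r − g) ⇒ r = D₁/P + g = 3,868.3000/50,563.74 + 0.01 = 0.076503 + 0.01 = 0.086503

8.65%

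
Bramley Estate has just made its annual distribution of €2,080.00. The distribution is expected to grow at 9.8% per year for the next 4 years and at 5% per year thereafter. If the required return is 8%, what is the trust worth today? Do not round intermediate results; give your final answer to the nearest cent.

€86448.51

D_1 = 2283.84000
D_2 = 2507.65632
D_3 = 2753.40664
D_4 = 3023.24049
Terminal value at year 4: TV = D_4×(1+g_2)/(r−g_2) = 3174.40251/0.03 = 105813.41715
P_0 = D_1/(1+r)^1 + D_2/(1+r)^2 + D_3/(1+r)^3 + D_4/(1+r)^4 + TV/(1+r)^4
    = 2114.66667 + 2149.91111 + 2185.74296 + 2222.17201 + 77776.02043 = 86448.51319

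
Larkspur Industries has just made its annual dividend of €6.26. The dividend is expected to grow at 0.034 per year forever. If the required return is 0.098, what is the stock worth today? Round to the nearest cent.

D₁ = D₀ × (1 + g) = €6.26 × 1.034 = €6.4728
Growing perpetuity: P = D₁ / (r − g) = €6.4728 / (0.098 − 0.034) = €101.14

€101.14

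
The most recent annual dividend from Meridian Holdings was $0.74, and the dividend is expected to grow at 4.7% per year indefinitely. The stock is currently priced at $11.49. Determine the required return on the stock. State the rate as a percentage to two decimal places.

11.44%

D₁ = $0.74 × 1.047 = $0.7748
P = D₁/(r − g) ⇒ r = D₁/P + g = $0.7748/$11.49 + 0.047 = 0.067431 + 0.047 = 0.114431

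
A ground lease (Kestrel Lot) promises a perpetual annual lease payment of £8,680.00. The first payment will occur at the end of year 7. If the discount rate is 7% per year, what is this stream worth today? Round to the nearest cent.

£82626.44

Value at end of year 6: C / r = £8,680.00 / 0.07 = £124,000.0000
Discount to today: PV = £124,000.0000 / (1 + 0.07)^6 = £124,000.0000 / 1.500730 = £82,626.44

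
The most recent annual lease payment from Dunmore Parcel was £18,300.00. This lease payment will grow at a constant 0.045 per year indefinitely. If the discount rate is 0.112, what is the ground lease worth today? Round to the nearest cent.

£285425.37

D₁ = D₀ × (1 + g) = £18,300.00 × 1.045 = £19,123.5000
Growing perpetuity: P = D₁ / (r − g) = £19,123.5000 / (0.112 − 0.045) = £285,425.37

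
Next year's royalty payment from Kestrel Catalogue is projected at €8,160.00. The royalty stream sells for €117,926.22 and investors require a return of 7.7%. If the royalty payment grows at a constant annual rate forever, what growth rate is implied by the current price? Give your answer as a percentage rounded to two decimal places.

0.78%

P = D₁/(r−g) ⇒ g = r − D₁/P = 0.077 − €8,160.00/€117,926.22 = 0.007804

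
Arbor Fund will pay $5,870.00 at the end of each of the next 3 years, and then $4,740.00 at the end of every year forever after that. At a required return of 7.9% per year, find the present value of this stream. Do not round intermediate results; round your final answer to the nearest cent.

$62917.38

PV of 3-year annuity: $5,870.00 × [1 − (1+0.079)^−3] / 0.079 = 15154.89699
Perpetuity value at year 3: $4,740.00 / 0.079 = 60000.00000
PV of perpetuity: 60000.00000 / (1+0.079)^3 = 47762.48522
Total PV = 15154.89699 + 47762.48522 = 62917.38221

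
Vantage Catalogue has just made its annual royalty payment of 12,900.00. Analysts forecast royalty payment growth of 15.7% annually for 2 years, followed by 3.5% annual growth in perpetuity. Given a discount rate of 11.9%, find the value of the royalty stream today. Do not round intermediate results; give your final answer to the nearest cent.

D_1 = 14925.30000
D_2 = 17268.57210
Terminal value at year 2: TV = D_2×(1+g_2)/(r−g_2) = 17872.97212/0.084 = 212773.47766
P_0 = D_1/(1+r)^1 + D_2/(1+r)^2 + TV/(1+r)^2
    = 13338.06971 + 13791.01577 + 169925.01576 = 197054.10124

197054.10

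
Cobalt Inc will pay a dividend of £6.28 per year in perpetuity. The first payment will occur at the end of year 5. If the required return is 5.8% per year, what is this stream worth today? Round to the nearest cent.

Value at end of year 4: C / r = £6.28 / 0.058 = £108.2759
Discount to today: PV = £108.2759 / (1 + 0.058)^4 = £108.2759 / 1.252976 = £86.41

£86.41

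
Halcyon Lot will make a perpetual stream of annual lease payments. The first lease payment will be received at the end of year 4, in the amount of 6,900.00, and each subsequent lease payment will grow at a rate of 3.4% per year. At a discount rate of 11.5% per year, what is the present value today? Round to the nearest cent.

Value at end of year 3: C₁ / (r − g) = 6,900.00 / (0.115 − 0.034) = 85,185.1852
Discount to today: PV = 85,185.1852 / (1 + 0.115)^3 = 85,185.1852 / 1.386196 = 61,452.49

61452.49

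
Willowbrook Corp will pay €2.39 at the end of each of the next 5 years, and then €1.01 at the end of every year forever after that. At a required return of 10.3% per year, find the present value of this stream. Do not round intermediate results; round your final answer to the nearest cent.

PV of 5-year annuity: €2.39 × [1 − (1+0.103)^−5] / 0.103 = 8.99097
Perpetuity value at year 5: €1.01 / 0.103 = 9.80583
PV of perpetuity: 9.80583 / (1+0.103)^5 = 6.00629
Total PV = 8.99097 + 6.00629 = 14.99726

€15.00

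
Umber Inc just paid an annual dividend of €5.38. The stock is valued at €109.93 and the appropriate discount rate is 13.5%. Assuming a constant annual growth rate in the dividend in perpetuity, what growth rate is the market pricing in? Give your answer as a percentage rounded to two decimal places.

8.20%

P = D₀(1+g)/(r−g) ⇒ P(r−g) = D₀(1+g) ⇒ g(P+D₀) = P·r − D₀
g = (P·r − D₀)/(P + D₀) = (€109.93×0.135 − €5.38) / (€109.93 + €5.38) = 0.082044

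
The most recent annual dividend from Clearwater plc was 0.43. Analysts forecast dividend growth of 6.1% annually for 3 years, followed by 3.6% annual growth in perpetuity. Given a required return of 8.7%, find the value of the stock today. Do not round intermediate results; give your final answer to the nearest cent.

D_1 = 0.45623
D_2 = 0.48406
D_3 = 0.51359
Terminal value at year 3: TV = D_3×(1+g_2)/(r−g_2) = 0.53208/0.051 = 10.43288
P_0 = D_1/(1+r)^1 + D_2/(1+r)^2 + D_3/(1+r)^3 + TV/(1+r)^3
    = 0.41971 + 0.40968 + 0.39988 + 8.12298 = 9.35225

9.35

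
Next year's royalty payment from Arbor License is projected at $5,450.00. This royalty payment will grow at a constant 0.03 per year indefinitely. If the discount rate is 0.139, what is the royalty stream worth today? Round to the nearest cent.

$50000.00

Growing perpetuity: P = D₁ / (r − g) = $5,450.0000 / (0.139 − 0.03) = $50,000.00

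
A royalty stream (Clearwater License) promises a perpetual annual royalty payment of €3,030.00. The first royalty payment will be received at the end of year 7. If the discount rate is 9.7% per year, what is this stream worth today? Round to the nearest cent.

Value at end of year 6: C / r = €3,030.00 / 0.097 = €31,237.1134
Discount to today: PV = €31,237.1134 / (1 + 0.097)^6 = €31,237.1134 / 1.742769 = €17,923.84

€17923.84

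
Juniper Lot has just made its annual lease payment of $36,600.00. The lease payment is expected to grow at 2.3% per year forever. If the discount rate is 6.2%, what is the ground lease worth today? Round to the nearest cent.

D₁ = D₀ × (1 + g) = $36,600.00 × 1.023 = $37,441.8000
Growing perpetuity: P = D₁ / (r − g) = $37,441.8000 / (0.062 − 0.023) = $960,046.15

$960046.15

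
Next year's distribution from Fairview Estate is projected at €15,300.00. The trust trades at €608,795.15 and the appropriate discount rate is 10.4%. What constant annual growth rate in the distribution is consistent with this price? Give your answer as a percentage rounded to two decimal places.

7.89%

P = D₁/(r−g) ⇒ g = r − D₁/P = 0.104 − €15,300.00/€608,795.15 = 0.078868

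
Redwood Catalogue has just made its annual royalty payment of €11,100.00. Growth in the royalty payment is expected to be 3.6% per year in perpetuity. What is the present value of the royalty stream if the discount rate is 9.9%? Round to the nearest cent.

€182533.33

D₁ = D₀ × (1 + g) = €11,100.00 × 1.036 = €11,499.6000
Growing perpetuity: P = D₁ / (r − g) = €11,499.6000 / (0.099 − 0.036) = €182,533.33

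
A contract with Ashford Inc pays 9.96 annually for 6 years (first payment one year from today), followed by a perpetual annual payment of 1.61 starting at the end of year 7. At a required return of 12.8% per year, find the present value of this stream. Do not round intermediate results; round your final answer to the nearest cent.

46.14

PV of 6-year annuity: 9.96 × [1 − (1+0.128)^−6] / 0.128 = 40.03834
Perpetuity value at year 6: 1.61 / 0.128 = 12.57812
PV of perpetuity: 12.57812 / (1+0.128)^6 = 6.10606
Total PV = 40.03834 + 6.10606 = 46.14441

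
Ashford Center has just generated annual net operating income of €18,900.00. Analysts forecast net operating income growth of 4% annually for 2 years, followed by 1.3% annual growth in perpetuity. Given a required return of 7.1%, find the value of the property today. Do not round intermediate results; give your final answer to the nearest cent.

D_1 = 19656.00000
D_2 = 20442.24000
Terminal value at year 2: TV = D_2×(1+g_2)/(r−g_2) = 20707.98912/0.058 = 357034.29517
P_0 = D_1/(1+r)^1 + D_2/(1+r)^2 + TV/(1+r)^2
    = 18352.94118 + 17821.71692 + 311265.50417 = 347440.16227

€347440.16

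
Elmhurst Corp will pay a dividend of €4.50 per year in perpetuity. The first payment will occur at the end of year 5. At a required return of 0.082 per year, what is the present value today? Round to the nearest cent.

€40.04

Value at end of year 4: C / r = €4.50 / 0.082 = €54.8780
Discount to today: PV = €54.8780 / (1 + 0.082)^4 = €54.8780 / 1.370595 = €40.04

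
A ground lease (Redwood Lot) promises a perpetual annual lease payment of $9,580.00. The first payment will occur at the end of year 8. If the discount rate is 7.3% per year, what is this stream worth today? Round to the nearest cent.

$80139.12

Value at end of year 7: C / r = $9,580.00 / 0.073 = $131,232.8767
Discount to today: PV = $131,232.8767 / (1 + 0.073)^7 = $131,232.8767 / 1.637563 = $80,139.12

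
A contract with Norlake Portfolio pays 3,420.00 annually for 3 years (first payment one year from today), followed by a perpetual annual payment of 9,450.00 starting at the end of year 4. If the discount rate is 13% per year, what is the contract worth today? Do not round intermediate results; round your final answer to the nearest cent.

58454.56

PV of 3-year annuity: 3,420.00 × [1 − (1+0.13)^−3] / 0.13 = 8075.14188
Perpetuity value at year 3: 9,450.00 / 0.13 = 72692.30769
PV of perpetuity: 72692.30769 / (1+0.13)^3 = 50379.41564
Total PV = 8075.14188 + 50379.41564 = 58454.55753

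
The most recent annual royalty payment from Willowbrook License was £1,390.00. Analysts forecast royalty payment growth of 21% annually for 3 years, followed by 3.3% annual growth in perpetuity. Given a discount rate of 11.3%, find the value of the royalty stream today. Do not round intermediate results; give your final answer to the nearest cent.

£28001.93

D_1 = 1681.90000
D_2 = 2035.09900
D_3 = 2462.46979
Terminal value at year 3: TV = D_3×(1+g_2)/(r−g_2) = 2543.73129/0.08 = 31796.64116
P_0 = D_1/(1+r)^1 + D_2/(1+r)^2 + D_3/(1+r)^3 + TV/(1+r)^3
    = 1511.14106 + 1642.83979 + 1786.01630 + 23061.93548 = 28001.93262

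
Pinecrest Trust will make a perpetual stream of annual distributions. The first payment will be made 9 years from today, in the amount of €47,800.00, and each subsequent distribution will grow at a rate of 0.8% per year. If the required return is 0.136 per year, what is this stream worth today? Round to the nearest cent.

€134645.32

Value at end of year 8: C₁ / (r − g) = €47,800.00 / (0.136 − 0.008) = €373,437.5000
Discount to today: PV = €373,437.5000 / (1 + 0.136)^8 = €373,437.5000 / 2.773490 = €134,645.32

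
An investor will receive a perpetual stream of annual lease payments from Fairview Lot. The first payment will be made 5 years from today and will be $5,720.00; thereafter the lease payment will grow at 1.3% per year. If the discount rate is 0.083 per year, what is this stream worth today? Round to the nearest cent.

Value at end of year 4: C₁ / (r − g) = $5,720.00 / (0.083 − 0.013) = $81,714.2857
Discount to today: PV = $81,714.2857 / (1 + 0.083)^4 = $81,714.2857 / 1.375669 = $59,399.69

$59399.69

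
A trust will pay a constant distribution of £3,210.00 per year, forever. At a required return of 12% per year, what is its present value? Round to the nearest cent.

Level perpetuity: PV = C / r = £3,210.00 / 0.12 = £26,750.00

£26750.00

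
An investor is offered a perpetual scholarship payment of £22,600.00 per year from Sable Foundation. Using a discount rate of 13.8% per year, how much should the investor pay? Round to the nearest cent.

£163768.12

Level perpetuity: PV = C / r = £22,600.00 / 0.138 = £163,768.12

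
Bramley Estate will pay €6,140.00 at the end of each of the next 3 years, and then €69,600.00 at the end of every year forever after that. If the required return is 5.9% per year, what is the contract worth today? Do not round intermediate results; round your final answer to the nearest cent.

€1009717.35

PV of 3-year annuity: €6,140.00 × [1 − (1+0.059)^−3] / 0.059 = 16442.70618
Perpetuity value at year 3: €69,600.00 / 0.059 = 1179661.01695
PV of perpetuity: 1179661.01695 / (1+0.059)^3 = 993274.64072
Total PV = 16442.70618 + 993274.64072 = 1009717.34690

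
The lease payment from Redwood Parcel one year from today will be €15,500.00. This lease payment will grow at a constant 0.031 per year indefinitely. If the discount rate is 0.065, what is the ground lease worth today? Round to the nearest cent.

€455882.35

Growing perpetuity: P = D₁ / (r − g) = €15,500.0000 / (0.065 − 0.031) = €455,882.35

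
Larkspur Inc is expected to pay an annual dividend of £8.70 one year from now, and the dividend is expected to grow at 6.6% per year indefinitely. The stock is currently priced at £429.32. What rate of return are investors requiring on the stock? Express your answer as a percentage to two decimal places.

P = D₁/(r − g) ⇒ r = D₁/P + g = £8.7000/£429.32 + 0.066 = 0.020265 + 0.066 = 0.086265

8.63%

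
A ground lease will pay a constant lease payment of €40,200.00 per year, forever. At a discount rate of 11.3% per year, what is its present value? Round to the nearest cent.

€355752.21

Level perpetuity: PV = C / r = €40,200.00 / 0.113 = €355,752.21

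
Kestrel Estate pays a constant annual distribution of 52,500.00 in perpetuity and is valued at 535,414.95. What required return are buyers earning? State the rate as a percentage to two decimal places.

P = C/r ⇒ r = C/P = 52,500.00/535,414.95 = 0.098055

9.81%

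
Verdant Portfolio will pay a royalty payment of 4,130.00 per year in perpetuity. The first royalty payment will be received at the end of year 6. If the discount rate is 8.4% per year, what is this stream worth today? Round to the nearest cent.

32849.17

Value at end of year 5: C / r = 4,130.00 / 0.084 = 49,166.6667
Discount to today: PV = 49,166.6667 / (1 + 0.084)^5 = 49,166.6667 / 1.496740 = 32,849.17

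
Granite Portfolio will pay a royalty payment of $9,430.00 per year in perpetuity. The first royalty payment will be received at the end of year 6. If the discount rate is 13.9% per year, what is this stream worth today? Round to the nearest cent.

Value at end of year 5: C / r = $9,430.00 / 0.139 = $67,841.7266
Discount to today: PV = $67,841.7266 / (1 + 0.139)^5 = $67,841.7266 / 1.916985 = $35,389.81

$35389.81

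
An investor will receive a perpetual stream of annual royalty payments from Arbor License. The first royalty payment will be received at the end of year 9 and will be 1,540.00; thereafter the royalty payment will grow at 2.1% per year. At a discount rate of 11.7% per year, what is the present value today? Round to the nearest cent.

6619.48

Value at end of year 8: C₁ / (r − g) = 1,540.00 / (0.117 − 0.021) = 16,041.6667
Discount to today: PV = 16,041.6667 / (1 + 0.117)^8 = 16,041.6667 / 2.423402 = 6,619.48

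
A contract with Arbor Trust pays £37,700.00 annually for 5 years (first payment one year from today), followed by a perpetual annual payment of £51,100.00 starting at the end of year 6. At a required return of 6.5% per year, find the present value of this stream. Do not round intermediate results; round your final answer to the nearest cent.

£730467.74

PV of 5-year annuity: £37,700.00 × [1 − (1+0.065)^−5] / 0.065 = 156669.11482
Perpetuity value at year 5: £51,100.00 / 0.065 = 786153.84615
PV of perpetuity: 786153.84615 / (1+0.065)^5 = 573798.62686
Total PV = 156669.11482 + 573798.62686 = 730467.74168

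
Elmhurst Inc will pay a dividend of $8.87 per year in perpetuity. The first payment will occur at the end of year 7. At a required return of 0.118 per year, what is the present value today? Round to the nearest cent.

$38.49

Value at end of year 6: C / r = $8.87 / 0.118 = $75.1695
Discount to today: PV = $75.1695 / (1 + 0.118)^6 = $75.1695 / 1.952769 = $38.49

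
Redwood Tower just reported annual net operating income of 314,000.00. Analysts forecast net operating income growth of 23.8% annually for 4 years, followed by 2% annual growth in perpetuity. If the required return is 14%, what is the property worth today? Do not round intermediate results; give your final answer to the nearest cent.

5262181.16

D_1 = 388732.00000
D_2 = 481250.21600
D_3 = 595787.76741
D_4 = 737585.25605
Terminal value at year 4: TV = D_4×(1+g_2)/(r−g_2) = 752336.96117/0.12 = 6269474.67643
P_0 = D_1/(1+r)^1 + D_2/(1+r)^2 + D_3/(1+r)^3 + D_4/(1+r)^4 + TV/(1+r)^4
    = 340992.98246 + 370306.41428 + 402139.77270 + 436709.68299 + 3712032.30539 = 5262181.15782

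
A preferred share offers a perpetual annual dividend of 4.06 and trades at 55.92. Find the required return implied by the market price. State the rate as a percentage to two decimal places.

7.26%

P = C/r ⇒ r = C/P = 4.06/55.92 = 0.072604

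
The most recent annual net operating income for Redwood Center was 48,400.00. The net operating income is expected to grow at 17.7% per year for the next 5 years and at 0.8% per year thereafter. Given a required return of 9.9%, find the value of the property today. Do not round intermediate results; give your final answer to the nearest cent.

D_1 = 56966.80000
D_2 = 67049.92360
D_3 = 78917.76008
D_4 = 92886.20361
D_5 = 109327.06165
Terminal value at year 5: TV = D_5×(1+g_2)/(r−g_2) = 110201.67814/0.091 = 1211007.45212
P_0 = D_1/(1+r)^1 + D_2/(1+r)^2 + D_3/(1+r)^3 + D_4/(1+r)^4 + D_5/(1+r)^5 + TV/(1+r)^5
    = 51835.12284 + 55514.04875 + 59454.08133 + 63673.75225 + 68192.90847 + 755367.60147 = 1054037.51512

1054037.52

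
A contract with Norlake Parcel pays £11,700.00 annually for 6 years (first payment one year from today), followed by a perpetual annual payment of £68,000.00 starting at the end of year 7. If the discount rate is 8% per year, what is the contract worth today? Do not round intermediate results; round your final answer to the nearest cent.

PV of 6-year annuity: £11,700.00 × [1 − (1+0.08)^−6] / 0.08 = 54087.69207
Perpetuity value at year 6: £68,000.00 / 0.08 = 850000.00000
PV of perpetuity: 850000.00000 / (1+0.08)^6 = 535644.18285
Total PV = 54087.69207 + 535644.18285 = 589731.87492

£589731.87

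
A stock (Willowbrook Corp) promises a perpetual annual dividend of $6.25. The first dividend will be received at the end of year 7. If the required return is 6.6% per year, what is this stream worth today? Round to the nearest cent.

Value at end of year 6: C / r = $6.25 / 0.066 = $94.6970
Discount to today: PV = $94.6970 / (1 + 0.066)^6 = $94.6970 / 1.467382 = $64.53

$64.53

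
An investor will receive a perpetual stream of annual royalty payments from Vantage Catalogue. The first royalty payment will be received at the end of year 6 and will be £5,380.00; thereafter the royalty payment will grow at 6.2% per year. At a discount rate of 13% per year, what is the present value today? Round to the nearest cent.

Value at end of year 5: C₁ / (r − g) = £5,380.00 / (0.13 − 0.062) = £79,117.6471
Discount to today: PV = £79,117.6471 / (1 + 0.13)^5 = £79,117.6471 / 1.842435 = £42,941.89

£42941.89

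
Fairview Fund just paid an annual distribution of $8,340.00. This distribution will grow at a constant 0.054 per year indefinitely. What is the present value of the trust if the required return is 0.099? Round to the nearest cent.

D₁ = D₀ × (1 + g) = $8,340.00 × 1.054 = $8,790.3600
Growing perpetuity: P = D₁ / (r − g) = $8,790.3600 / (0.099 − 0.054) = $195,341.33

$195341.33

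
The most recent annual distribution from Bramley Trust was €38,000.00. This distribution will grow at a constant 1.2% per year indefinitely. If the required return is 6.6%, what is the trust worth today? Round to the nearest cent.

D₁ = D₀ × (1 + g) = €38,000.00 × 1.012 = €38,456.0000
Growing perpetuity: P = D₁ / (r − g) = €38,456.0000 / (0.066 − 0.012) = €712,148.15

€712148.15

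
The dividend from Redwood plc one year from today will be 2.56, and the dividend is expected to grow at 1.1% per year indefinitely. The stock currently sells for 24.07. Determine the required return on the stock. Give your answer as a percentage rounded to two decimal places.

P = D₁/(r − g) ⇒ r = D₁/P + g = 2.5600/24.07 + 0.011 = 0.106356 + 0.011 = 0.117356

11.74%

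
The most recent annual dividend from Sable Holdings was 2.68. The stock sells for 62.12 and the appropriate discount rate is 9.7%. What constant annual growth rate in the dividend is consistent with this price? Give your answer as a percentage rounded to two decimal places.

5.16%

P = D₀(1+g)/(r−g) ⇒ P(r−g) = D₀(1+g) ⇒ g(P+D₀) = P·r − D₀
g = (P·r − D₀)/(P + D₀) = (62.12×0.097 − 2.68) / (62.12 + 2.68) = 0.051630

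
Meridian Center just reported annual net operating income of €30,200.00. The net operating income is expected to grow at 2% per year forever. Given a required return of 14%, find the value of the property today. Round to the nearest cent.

D₁ = D₀ × (1 + g) = €30,200.00 × 1.02 = €30,804.0000
Growing perpetuity: P = D₁ / (r − g) = €30,804.0000 / (0.14 − 0.02) = €256,700.00

€256700.00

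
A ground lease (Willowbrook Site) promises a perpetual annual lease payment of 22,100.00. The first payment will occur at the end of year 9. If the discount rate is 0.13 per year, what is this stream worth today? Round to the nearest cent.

Value at end of year 8: C / r = 22,100.00 / 0.13 = 170,000.0000
Discount to today: PV = 170,000.0000 / (1 + 0.13)^8 = 170,000.0000 / 2.658444 = 63,947.18

63947.18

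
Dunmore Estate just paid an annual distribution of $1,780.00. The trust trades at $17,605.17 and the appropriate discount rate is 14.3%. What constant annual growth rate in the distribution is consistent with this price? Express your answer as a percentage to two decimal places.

P = D₀(1+g)/(r−g) ⇒ P(r−g) = D₀(1+g) ⇒ g(P+D₀) = P·r − D₀
g = (P·r − D₀)/(P + D₀) = ($17,605.17×0.143 − $1,780.00) / ($17,605.17 + $1,780.00) = 0.038047

3.80%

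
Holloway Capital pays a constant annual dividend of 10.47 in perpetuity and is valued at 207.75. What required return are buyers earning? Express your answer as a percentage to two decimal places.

P = C/r ⇒ r = C/P = 10.47/207.75 = 0.050397

5.04%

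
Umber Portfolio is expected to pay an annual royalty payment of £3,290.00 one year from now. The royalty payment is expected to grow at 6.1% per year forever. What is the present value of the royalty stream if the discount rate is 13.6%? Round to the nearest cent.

Growing perpetuity: P = D₁ / (r − g) = £3,290.0000 / (0.136 − 0.061) = £43,866.67

£43866.67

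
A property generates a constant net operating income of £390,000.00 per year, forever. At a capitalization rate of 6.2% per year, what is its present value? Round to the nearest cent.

Level perpetuity: PV = C / r = £390,000.00 / 0.062 = £6,290,322.58

£6290322.58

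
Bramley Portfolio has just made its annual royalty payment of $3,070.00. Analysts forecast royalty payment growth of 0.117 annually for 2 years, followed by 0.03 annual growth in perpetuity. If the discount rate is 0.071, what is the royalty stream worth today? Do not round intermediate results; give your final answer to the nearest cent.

D_1 = 3429.19000
D_2 = 3830.40523
Terminal value at year 2: TV = D_2×(1+g_2)/(r−g_2) = 3945.31739/0.041 = 96227.25334
P_0 = D_1/(1+r)^1 + D_2/(1+r)^2 + TV/(1+r)^2
    = 3201.85808 + 3339.37953 + 83891.72954 = 90432.96714

$90432.97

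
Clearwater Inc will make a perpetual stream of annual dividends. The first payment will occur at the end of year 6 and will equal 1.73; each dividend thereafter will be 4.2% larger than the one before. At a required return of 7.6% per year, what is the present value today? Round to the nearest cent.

35.28

Value at end of year 5: C₁ / (r − g) = 1.73 / (0.076 − 0.042) = 50.8824
Discount to today: PV = 50.8824 / (1 + 0.076)^5 = 50.8824 / 1.442319 = 35.28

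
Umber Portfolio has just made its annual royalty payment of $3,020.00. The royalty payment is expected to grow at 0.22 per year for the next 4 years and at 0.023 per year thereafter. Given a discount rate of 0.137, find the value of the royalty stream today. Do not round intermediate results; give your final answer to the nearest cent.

D_1 = 3684.40000
D_2 = 4494.96800
D_3 = 5483.86096
D_4 = 6690.31037
Terminal value at year 4: TV = D_4×(1+g_2)/(r−g_2) = 6844.18751/0.114 = 60036.73254
P_0 = D_1/(1+r)^1 + D_2/(1+r)^2 + D_3/(1+r)^3 + D_4/(1+r)^4 + TV/(1+r)^4
    = 3240.45734 + 3477.00788 + 3730.82640 + 4003.17344 + 35923.21432 = 50374.67938

$50374.68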